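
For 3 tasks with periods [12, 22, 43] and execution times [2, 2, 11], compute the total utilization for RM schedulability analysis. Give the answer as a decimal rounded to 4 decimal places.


Compute individual utilizations (exact fractions):
  Task 1: C/T = 2/12 = 1/6 (approx. 0.1667)
  Task 2: C/T = 2/22 = 1/11 (approx. 0.0909)
  Task 3: C/T = 11/43 (approx. 0.2558)
Total utilization U = 1/6 + 1/11 + 11/43 = 1457/2838
Rounded to 4 decimal places: U = 0.5134
RM (Liu & Layland) bound for 3 tasks = 0.779763; compare with U = 1457/2838 (approx. 0.513390)
U <= bound, so schedulable by RM sufficient condition.

0.5134


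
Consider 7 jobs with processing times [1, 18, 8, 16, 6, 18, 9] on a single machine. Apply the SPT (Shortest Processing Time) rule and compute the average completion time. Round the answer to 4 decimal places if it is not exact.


Sort jobs by processing time (SPT order): [1, 6, 8, 9, 16, 18, 18]
Compute completion times sequentially:
  Job 1: processing = 1, completes at 1
  Job 2: processing = 6, completes at 7
  Job 3: processing = 8, completes at 15
  Job 4: processing = 9, completes at 24
  Job 5: processing = 16, completes at 40
  Job 6: processing = 18, completes at 58
  Job 7: processing = 18, completes at 76
Sum of completion times = 221
Average completion time = 221/7 = 31.5714

31.5714


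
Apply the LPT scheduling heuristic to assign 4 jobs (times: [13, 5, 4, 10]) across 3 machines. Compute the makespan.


Sort jobs in decreasing order (LPT): [13, 10, 5, 4]
Assign each job to the least loaded machine:
  Machine 1: jobs [13], load = 13
  Machine 2: jobs [10], load = 10
  Machine 3: jobs [5, 4], load = 9
Makespan = max load = 13

13


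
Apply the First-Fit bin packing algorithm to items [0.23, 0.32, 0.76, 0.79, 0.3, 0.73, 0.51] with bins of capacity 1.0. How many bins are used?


Place items sequentially using First-Fit:
  Item 0.23 -> new Bin 1
  Item 0.32 -> Bin 1 (now 0.55)
  Item 0.76 -> new Bin 2
  Item 0.79 -> new Bin 3
  Item 0.3 -> Bin 1 (now 0.85)
  Item 0.73 -> new Bin 4
  Item 0.51 -> new Bin 5
Total bins used = 5

5


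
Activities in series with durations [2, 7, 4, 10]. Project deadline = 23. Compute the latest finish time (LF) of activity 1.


LF(activity 1) = deadline - sum of successor durations
Successors: activities 2 through 4 with durations [7, 4, 10]
Sum of successor durations = 21
LF = 23 - 21 = 2

2


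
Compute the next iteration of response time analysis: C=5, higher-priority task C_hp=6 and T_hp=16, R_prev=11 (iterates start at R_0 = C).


R_next = C + ceil(R_prev / T_hp) * C_hp
ceil(11 / 16) = ceil(0.6875) = 1
Interference = 1 * 6 = 6
R_next = 5 + 6 = 11
R_next = R_prev, so the iteration has converged (response time = 11).

11


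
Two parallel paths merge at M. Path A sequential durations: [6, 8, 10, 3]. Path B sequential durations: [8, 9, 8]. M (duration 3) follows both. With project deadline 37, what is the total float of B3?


Forward pass: ES(B3) = sum of predecessors on chain B = 17
EF = ES + duration = 17 + 8 = 25
Backward pass: LF(M) = deadline = 37; LS(M) = 37 - 3 = 34
LF(B3) = LS(M) - sum(successors on chain B) = 34 - 0 = 34
LS = LF - duration = 34 - 8 = 26
Total float = LS - ES = 26 - 17 = 9

9


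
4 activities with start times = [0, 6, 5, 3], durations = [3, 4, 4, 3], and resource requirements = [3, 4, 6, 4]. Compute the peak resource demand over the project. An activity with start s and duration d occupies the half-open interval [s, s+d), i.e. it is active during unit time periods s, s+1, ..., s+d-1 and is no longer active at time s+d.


Each activity i is active on [start_i, start_i + duration_i).
Compute total resource usage per time slot:
  t=0: active resources = [3], total = 3
  t=1: active resources = [3], total = 3
  t=2: active resources = [3], total = 3
  t=3: active resources = [4], total = 4
  t=4: active resources = [4], total = 4
  t=5: active resources = [6, 4], total = 10
  t=6: active resources = [4, 6], total = 10
  t=7: active resources = [4, 6], total = 10
  t=8: active resources = [4, 6], total = 10
  t=9: active resources = [4], total = 4
Peak resource demand = 10

10


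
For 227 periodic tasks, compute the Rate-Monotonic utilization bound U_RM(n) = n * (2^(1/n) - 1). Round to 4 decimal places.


Compute 2^(1/227) = 1.0030581785
Subtract 1: 1.0030581785 - 1 = 0.0030581785
Multiply by n: 227 * 0.0030581785 = 0.6942065195
Round to 4 dp: 0.6942

0.6942


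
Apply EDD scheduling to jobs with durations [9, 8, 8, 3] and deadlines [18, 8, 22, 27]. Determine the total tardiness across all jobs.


Sort by due date (EDD order): [(8, 8), (9, 18), (8, 22), (3, 27)]
Compute completion times and tardiness:
  Job 1: p=8, d=8, C=8, tardiness=max(0,8-8)=0
  Job 2: p=9, d=18, C=17, tardiness=max(0,17-18)=0
  Job 3: p=8, d=22, C=25, tardiness=max(0,25-22)=3
  Job 4: p=3, d=27, C=28, tardiness=max(0,28-27)=1
Total tardiness = 4

4


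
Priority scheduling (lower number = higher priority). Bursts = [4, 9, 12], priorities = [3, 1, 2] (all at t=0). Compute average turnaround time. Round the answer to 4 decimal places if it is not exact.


Sort by priority (ascending = highest first):
Order: [(1, 9), (2, 12), (3, 4)]
Completion times:
  Priority 1, burst=9, C=9
  Priority 2, burst=12, C=21
  Priority 3, burst=4, C=25
Average turnaround = 55/3 = 18.3333

18.3333


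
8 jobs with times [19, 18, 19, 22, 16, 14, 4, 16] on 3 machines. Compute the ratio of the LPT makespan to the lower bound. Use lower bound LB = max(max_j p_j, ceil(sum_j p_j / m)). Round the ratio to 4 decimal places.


LPT order: [22, 19, 19, 18, 16, 16, 14, 4]
Machine loads after assignment: [38, 41, 49]
LPT makespan = 49
Lower bound = max(max_job, ceil(total/3)) = max(22, 43) = 43
Ratio = 49 / 43 = 1.1395

1.1395


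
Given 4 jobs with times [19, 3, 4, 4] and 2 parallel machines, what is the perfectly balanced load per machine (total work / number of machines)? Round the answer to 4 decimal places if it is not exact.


Total processing time = 19 + 3 + 4 + 4 = 30
Number of machines = 2
Ideal balanced load = 30 / 2 = 15.0

15.0


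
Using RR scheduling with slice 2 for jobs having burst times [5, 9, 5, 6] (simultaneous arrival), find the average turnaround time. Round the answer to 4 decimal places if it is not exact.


Time quantum = 2
Execution trace:
  J1 runs 2 units, time = 2
  J2 runs 2 units, time = 4
  J3 runs 2 units, time = 6
  J4 runs 2 units, time = 8
  J1 runs 2 units, time = 10
  J2 runs 2 units, time = 12
  J3 runs 2 units, time = 14
  J4 runs 2 units, time = 16
  J1 runs 1 units, time = 17
  J2 runs 2 units, time = 19
  J3 runs 1 units, time = 20
  J4 runs 2 units, time = 22
  J2 runs 2 units, time = 24
  J2 runs 1 units, time = 25
Finish times: [17, 25, 20, 22]
Average turnaround = 84/4 = 21.0

21.0


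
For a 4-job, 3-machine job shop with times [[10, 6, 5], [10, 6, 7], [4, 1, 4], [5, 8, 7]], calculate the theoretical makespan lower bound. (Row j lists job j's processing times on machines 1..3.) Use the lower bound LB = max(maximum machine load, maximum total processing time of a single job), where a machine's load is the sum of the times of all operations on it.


Machine loads:
  Machine 1: 10 + 10 + 4 + 5 = 29
  Machine 2: 6 + 6 + 1 + 8 = 21
  Machine 3: 5 + 7 + 4 + 7 = 23
Max machine load = 29
Job totals:
  Job 1: 21
  Job 2: 23
  Job 3: 9
  Job 4: 20
Max job total = 23
Lower bound = max(29, 23) = 29

29


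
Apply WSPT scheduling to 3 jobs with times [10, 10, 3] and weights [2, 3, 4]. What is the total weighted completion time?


Compute p/w ratios and sort ascending (WSPT): [(3, 4), (10, 3), (10, 2)]
Compute weighted completion times:
  Job (p=3,w=4): C=3, w*C=4*3=12
  Job (p=10,w=3): C=13, w*C=3*13=39
  Job (p=10,w=2): C=23, w*C=2*23=46
Total weighted completion time = 97

97


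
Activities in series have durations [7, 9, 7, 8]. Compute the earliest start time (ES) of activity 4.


Activity 4 starts after activities 1 through 3 complete.
Predecessor durations: [7, 9, 7]
ES = 7 + 9 + 7 = 23

23


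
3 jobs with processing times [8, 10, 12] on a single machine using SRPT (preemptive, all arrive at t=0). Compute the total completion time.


Since all jobs arrive at t=0, SRPT equals SPT ordering.
SPT order: [8, 10, 12]
Completion times:
  Job 1: p=8, C=8
  Job 2: p=10, C=18
  Job 3: p=12, C=30
Total completion time = 8 + 18 + 30 = 56

56


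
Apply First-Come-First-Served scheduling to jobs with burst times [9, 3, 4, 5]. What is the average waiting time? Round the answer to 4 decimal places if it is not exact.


FCFS order (as given): [9, 3, 4, 5]
Waiting times:
  Job 1: wait = 0
  Job 2: wait = 9
  Job 3: wait = 12
  Job 4: wait = 16
Sum of waiting times = 37
Average waiting time = 37/4 = 9.25

9.25


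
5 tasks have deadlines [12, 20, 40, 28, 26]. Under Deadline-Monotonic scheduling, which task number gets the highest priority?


Sort tasks by relative deadline (ascending):
  Task 1: deadline = 12
  Task 2: deadline = 20
  Task 5: deadline = 26
  Task 4: deadline = 28
  Task 3: deadline = 40
Priority order (highest first): [1, 2, 5, 4, 3]
Highest priority task = 1

1


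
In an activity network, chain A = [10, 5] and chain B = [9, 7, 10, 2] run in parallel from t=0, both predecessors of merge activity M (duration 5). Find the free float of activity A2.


ES(A2) = sum of predecessors on chain A = 10
EF(A2) = ES + duration = 10 + 5 = 15
Successor of A2 is M. ES(M) = max(sum(A), sum(B)) = max(15, 28) = 28
Free float = ES(successor) - EF(current) = 28 - 15 = 13

13


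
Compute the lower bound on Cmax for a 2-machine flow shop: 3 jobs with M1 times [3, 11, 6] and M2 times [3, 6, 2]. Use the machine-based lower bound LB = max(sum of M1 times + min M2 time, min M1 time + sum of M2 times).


LB1 = sum(M1 times) + min(M2 times) = 20 + 2 = 22
LB2 = min(M1 times) + sum(M2 times) = 3 + 11 = 14
Lower bound = max(LB1, LB2) = max(22, 14) = 22

22


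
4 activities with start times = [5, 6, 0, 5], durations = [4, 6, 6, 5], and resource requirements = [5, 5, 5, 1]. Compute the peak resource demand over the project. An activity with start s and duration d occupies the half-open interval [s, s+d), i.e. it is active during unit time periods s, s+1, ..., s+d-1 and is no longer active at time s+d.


Each activity i is active on [start_i, start_i + duration_i).
Compute total resource usage per time slot:
  t=0: active resources = [5], total = 5
  t=1: active resources = [5], total = 5
  t=2: active resources = [5], total = 5
  t=3: active resources = [5], total = 5
  t=4: active resources = [5], total = 5
  t=5: active resources = [5, 5, 1], total = 11
  t=6: active resources = [5, 5, 1], total = 11
  t=7: active resources = [5, 5, 1], total = 11
  t=8: active resources = [5, 5, 1], total = 11
  t=9: active resources = [5, 1], total = 6
  t=10: active resources = [5], total = 5
  t=11: active resources = [5], total = 5
Peak resource demand = 11

11


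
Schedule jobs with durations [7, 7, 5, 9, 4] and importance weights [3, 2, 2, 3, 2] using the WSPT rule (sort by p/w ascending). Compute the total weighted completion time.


Compute p/w ratios and sort ascending (WSPT): [(4, 2), (7, 3), (5, 2), (9, 3), (7, 2)]
Compute weighted completion times:
  Job (p=4,w=2): C=4, w*C=2*4=8
  Job (p=7,w=3): C=11, w*C=3*11=33
  Job (p=5,w=2): C=16, w*C=2*16=32
  Job (p=9,w=3): C=25, w*C=3*25=75
  Job (p=7,w=2): C=32, w*C=2*32=64
Total weighted completion time = 212

212


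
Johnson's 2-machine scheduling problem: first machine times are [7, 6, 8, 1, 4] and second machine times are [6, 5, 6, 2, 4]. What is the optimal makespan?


Apply Johnson's rule:
  Group 1 (a <= b): [(4, 1, 2), (5, 4, 4)]
  Group 2 (a > b): [(1, 7, 6), (3, 8, 6), (2, 6, 5)]
Optimal job order: [4, 5, 1, 3, 2]
Schedule:
  Job 4: M1 done at 1, M2 done at 3
  Job 5: M1 done at 5, M2 done at 9
  Job 1: M1 done at 12, M2 done at 18
  Job 3: M1 done at 20, M2 done at 26
  Job 2: M1 done at 26, M2 done at 31
Makespan = 31

31


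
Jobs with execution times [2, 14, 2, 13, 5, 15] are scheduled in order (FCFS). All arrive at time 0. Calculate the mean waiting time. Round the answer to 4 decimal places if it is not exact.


FCFS order (as given): [2, 14, 2, 13, 5, 15]
Waiting times:
  Job 1: wait = 0
  Job 2: wait = 2
  Job 3: wait = 16
  Job 4: wait = 18
  Job 5: wait = 31
  Job 6: wait = 36
Sum of waiting times = 103
Average waiting time = 103/6 = 17.1667

17.1667


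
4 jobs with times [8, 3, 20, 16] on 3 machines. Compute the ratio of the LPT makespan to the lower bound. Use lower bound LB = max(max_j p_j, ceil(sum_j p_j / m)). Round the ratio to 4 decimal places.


LPT order: [20, 16, 8, 3]
Machine loads after assignment: [20, 16, 11]
LPT makespan = 20
Lower bound = max(max_job, ceil(total/3)) = max(20, 16) = 20
Ratio = 20 / 20 = 1.0

1.0


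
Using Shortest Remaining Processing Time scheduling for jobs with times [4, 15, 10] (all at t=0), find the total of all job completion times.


Since all jobs arrive at t=0, SRPT equals SPT ordering.
SPT order: [4, 10, 15]
Completion times:
  Job 1: p=4, C=4
  Job 2: p=10, C=14
  Job 3: p=15, C=29
Total completion time = 4 + 14 + 29 = 47

47


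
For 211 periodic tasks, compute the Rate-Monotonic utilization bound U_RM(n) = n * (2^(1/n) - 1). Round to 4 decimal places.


Compute 2^(1/211) = 1.0032904594
Subtract 1: 1.0032904594 - 1 = 0.0032904594
Multiply by n: 211 * 0.0032904594 = 0.6942869334
Round to 4 dp: 0.6943

0.6943


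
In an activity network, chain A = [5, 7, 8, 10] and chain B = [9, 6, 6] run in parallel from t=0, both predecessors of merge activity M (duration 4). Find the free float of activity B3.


ES(B3) = sum of predecessors on chain B = 15
EF(B3) = ES + duration = 15 + 6 = 21
Successor of B3 is M. ES(M) = max(sum(A), sum(B)) = max(30, 21) = 30
Free float = ES(successor) - EF(current) = 30 - 21 = 9

9


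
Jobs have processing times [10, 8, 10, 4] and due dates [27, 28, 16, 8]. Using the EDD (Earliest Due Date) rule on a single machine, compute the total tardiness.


Sort by due date (EDD order): [(4, 8), (10, 16), (10, 27), (8, 28)]
Compute completion times and tardiness:
  Job 1: p=4, d=8, C=4, tardiness=max(0,4-8)=0
  Job 2: p=10, d=16, C=14, tardiness=max(0,14-16)=0
  Job 3: p=10, d=27, C=24, tardiness=max(0,24-27)=0
  Job 4: p=8, d=28, C=32, tardiness=max(0,32-28)=4
Total tardiness = 4

4


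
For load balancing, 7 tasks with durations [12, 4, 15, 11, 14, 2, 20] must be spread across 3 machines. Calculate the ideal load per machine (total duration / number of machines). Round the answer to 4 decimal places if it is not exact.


Total processing time = 12 + 4 + 15 + 11 + 14 + 2 + 20 = 78
Number of machines = 3
Ideal balanced load = 78 / 3 = 26.0

26.0


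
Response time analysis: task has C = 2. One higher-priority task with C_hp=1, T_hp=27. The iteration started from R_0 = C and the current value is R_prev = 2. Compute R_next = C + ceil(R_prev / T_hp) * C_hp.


R_next = C + ceil(R_prev / T_hp) * C_hp
ceil(2 / 27) = ceil(0.0741) = 1
Interference = 1 * 1 = 1
R_next = 2 + 1 = 3

3


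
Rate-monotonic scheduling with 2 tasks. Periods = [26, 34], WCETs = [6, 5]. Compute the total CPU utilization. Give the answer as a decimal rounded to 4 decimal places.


Compute individual utilizations (exact fractions):
  Task 1: C/T = 6/26 = 3/13 (approx. 0.2308)
  Task 2: C/T = 5/34 (approx. 0.1471)
Total utilization U = 3/13 + 5/34 = 167/442
Rounded to 4 decimal places: U = 0.3778
RM (Liu & Layland) bound for 2 tasks = 0.828427; compare with U = 167/442 (approx. 0.377828)
U <= bound, so schedulable by RM sufficient condition.

0.3778


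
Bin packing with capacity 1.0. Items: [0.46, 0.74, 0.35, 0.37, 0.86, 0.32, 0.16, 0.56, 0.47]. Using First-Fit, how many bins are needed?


Place items sequentially using First-Fit:
  Item 0.46 -> new Bin 1
  Item 0.74 -> new Bin 2
  Item 0.35 -> Bin 1 (now 0.81)
  Item 0.37 -> new Bin 3
  Item 0.86 -> new Bin 4
  Item 0.32 -> Bin 3 (now 0.69)
  Item 0.16 -> Bin 1 (now 0.97)
  Item 0.56 -> new Bin 5
  Item 0.47 -> new Bin 6
Total bins used = 6

6


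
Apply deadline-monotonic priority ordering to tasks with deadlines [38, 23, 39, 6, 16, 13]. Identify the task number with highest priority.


Sort tasks by relative deadline (ascending):
  Task 4: deadline = 6
  Task 6: deadline = 13
  Task 5: deadline = 16
  Task 2: deadline = 23
  Task 1: deadline = 38
  Task 3: deadline = 39
Priority order (highest first): [4, 6, 5, 2, 1, 3]
Highest priority task = 4

4


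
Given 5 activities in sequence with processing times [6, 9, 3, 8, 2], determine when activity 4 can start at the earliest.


Activity 4 starts after activities 1 through 3 complete.
Predecessor durations: [6, 9, 3]
ES = 6 + 9 + 3 = 18

18


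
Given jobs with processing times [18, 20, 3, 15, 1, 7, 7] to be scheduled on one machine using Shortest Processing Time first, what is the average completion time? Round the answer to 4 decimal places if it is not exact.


Sort jobs by processing time (SPT order): [1, 3, 7, 7, 15, 18, 20]
Compute completion times sequentially:
  Job 1: processing = 1, completes at 1
  Job 2: processing = 3, completes at 4
  Job 3: processing = 7, completes at 11
  Job 4: processing = 7, completes at 18
  Job 5: processing = 15, completes at 33
  Job 6: processing = 18, completes at 51
  Job 7: processing = 20, completes at 71
Sum of completion times = 189
Average completion time = 189/7 = 27.0

27.0


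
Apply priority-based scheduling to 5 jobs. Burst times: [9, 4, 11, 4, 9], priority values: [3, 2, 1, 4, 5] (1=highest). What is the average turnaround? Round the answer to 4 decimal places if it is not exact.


Sort by priority (ascending = highest first):
Order: [(1, 11), (2, 4), (3, 9), (4, 4), (5, 9)]
Completion times:
  Priority 1, burst=11, C=11
  Priority 2, burst=4, C=15
  Priority 3, burst=9, C=24
  Priority 4, burst=4, C=28
  Priority 5, burst=9, C=37
Average turnaround = 115/5 = 23.0

23.0


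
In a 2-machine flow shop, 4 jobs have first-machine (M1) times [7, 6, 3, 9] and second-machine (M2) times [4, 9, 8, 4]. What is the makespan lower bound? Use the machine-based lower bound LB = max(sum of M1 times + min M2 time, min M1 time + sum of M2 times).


LB1 = sum(M1 times) + min(M2 times) = 25 + 4 = 29
LB2 = min(M1 times) + sum(M2 times) = 3 + 25 = 28
Lower bound = max(LB1, LB2) = max(29, 28) = 29

29


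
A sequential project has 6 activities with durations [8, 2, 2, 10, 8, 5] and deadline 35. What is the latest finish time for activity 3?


LF(activity 3) = deadline - sum of successor durations
Successors: activities 4 through 6 with durations [10, 8, 5]
Sum of successor durations = 23
LF = 35 - 23 = 12

12


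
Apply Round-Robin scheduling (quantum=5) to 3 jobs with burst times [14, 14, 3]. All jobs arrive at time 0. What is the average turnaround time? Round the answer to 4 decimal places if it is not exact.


Time quantum = 5
Execution trace:
  J1 runs 5 units, time = 5
  J2 runs 5 units, time = 10
  J3 runs 3 units, time = 13
  J1 runs 5 units, time = 18
  J2 runs 5 units, time = 23
  J1 runs 4 units, time = 27
  J2 runs 4 units, time = 31
Finish times: [27, 31, 13]
Average turnaround = 71/3 = 23.6667

23.6667


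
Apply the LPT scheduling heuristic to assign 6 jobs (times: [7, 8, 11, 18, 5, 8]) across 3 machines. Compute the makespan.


Sort jobs in decreasing order (LPT): [18, 11, 8, 8, 7, 5]
Assign each job to the least loaded machine:
  Machine 1: jobs [18], load = 18
  Machine 2: jobs [11, 7], load = 18
  Machine 3: jobs [8, 8, 5], load = 21
Makespan = max load = 21

21


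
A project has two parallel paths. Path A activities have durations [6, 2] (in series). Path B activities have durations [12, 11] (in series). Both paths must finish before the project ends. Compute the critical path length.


Path A total = 6 + 2 = 8
Path B total = 12 + 11 = 23
Critical path = longest path = max(8, 23) = 23

23


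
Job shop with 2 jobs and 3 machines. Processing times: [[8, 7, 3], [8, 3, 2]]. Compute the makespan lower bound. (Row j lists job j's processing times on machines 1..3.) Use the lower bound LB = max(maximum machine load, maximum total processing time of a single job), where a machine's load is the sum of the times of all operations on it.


Machine loads:
  Machine 1: 8 + 8 = 16
  Machine 2: 7 + 3 = 10
  Machine 3: 3 + 2 = 5
Max machine load = 16
Job totals:
  Job 1: 18
  Job 2: 13
Max job total = 18
Lower bound = max(16, 18) = 18

18


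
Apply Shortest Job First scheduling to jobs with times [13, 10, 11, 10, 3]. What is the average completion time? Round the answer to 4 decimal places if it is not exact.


SJF order (ascending): [3, 10, 10, 11, 13]
Completion times:
  Job 1: burst=3, C=3
  Job 2: burst=10, C=13
  Job 3: burst=10, C=23
  Job 4: burst=11, C=34
  Job 5: burst=13, C=47
Average completion = 120/5 = 24.0

24.0


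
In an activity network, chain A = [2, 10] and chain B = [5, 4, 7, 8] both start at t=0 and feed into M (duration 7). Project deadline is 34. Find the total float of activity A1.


Forward pass: ES(A1) = sum of predecessors on chain A = 0
EF = ES + duration = 0 + 2 = 2
Backward pass: LF(M) = deadline = 34; LS(M) = 34 - 7 = 27
LF(A1) = LS(M) - sum(successors on chain A) = 27 - 10 = 17
LS = LF - duration = 17 - 2 = 15
Total float = LS - ES = 15 - 0 = 15

15


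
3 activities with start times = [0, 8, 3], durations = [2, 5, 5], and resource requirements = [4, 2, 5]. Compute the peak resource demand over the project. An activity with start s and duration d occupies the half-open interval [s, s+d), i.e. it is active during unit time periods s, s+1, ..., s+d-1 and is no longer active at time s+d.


Each activity i is active on [start_i, start_i + duration_i).
Compute total resource usage per time slot:
  t=0: active resources = [4], total = 4
  t=1: active resources = [4], total = 4
  t=2: active resources = [], total = 0
  t=3: active resources = [5], total = 5
  t=4: active resources = [5], total = 5
  t=5: active resources = [5], total = 5
  t=6: active resources = [5], total = 5
  t=7: active resources = [5], total = 5
  t=8: active resources = [2], total = 2
  t=9: active resources = [2], total = 2
  t=10: active resources = [2], total = 2
  t=11: active resources = [2], total = 2
  t=12: active resources = [2], total = 2
Peak resource demand = 5

5


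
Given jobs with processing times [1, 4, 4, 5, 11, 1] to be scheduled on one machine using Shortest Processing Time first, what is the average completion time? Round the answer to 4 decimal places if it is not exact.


Sort jobs by processing time (SPT order): [1, 1, 4, 4, 5, 11]
Compute completion times sequentially:
  Job 1: processing = 1, completes at 1
  Job 2: processing = 1, completes at 2
  Job 3: processing = 4, completes at 6
  Job 4: processing = 4, completes at 10
  Job 5: processing = 5, completes at 15
  Job 6: processing = 11, completes at 26
Sum of completion times = 60
Average completion time = 60/6 = 10.0

10.0


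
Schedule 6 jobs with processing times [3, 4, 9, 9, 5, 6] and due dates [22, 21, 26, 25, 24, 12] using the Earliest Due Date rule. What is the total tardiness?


Sort by due date (EDD order): [(6, 12), (4, 21), (3, 22), (5, 24), (9, 25), (9, 26)]
Compute completion times and tardiness:
  Job 1: p=6, d=12, C=6, tardiness=max(0,6-12)=0
  Job 2: p=4, d=21, C=10, tardiness=max(0,10-21)=0
  Job 3: p=3, d=22, C=13, tardiness=max(0,13-22)=0
  Job 4: p=5, d=24, C=18, tardiness=max(0,18-24)=0
  Job 5: p=9, d=25, C=27, tardiness=max(0,27-25)=2
  Job 6: p=9, d=26, C=36, tardiness=max(0,36-26)=10
Total tardiness = 12

12


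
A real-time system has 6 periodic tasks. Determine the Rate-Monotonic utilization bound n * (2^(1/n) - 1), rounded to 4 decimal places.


Compute 2^(1/6) = 1.1224620483
Subtract 1: 1.1224620483 - 1 = 0.1224620483
Multiply by n: 6 * 0.1224620483 = 0.7347722898
Round to 4 dp: 0.7348

0.7348


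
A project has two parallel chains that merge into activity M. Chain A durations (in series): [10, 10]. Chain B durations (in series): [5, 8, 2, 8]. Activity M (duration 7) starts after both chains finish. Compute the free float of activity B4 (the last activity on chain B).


ES(B4) = sum of predecessors on chain B = 15
EF(B4) = ES + duration = 15 + 8 = 23
Successor of B4 is M. ES(M) = max(sum(A), sum(B)) = max(20, 23) = 23
Free float = ES(successor) - EF(current) = 23 - 23 = 0

0


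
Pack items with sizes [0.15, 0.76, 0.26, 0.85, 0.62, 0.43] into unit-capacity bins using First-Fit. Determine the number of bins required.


Place items sequentially using First-Fit:
  Item 0.15 -> new Bin 1
  Item 0.76 -> Bin 1 (now 0.91)
  Item 0.26 -> new Bin 2
  Item 0.85 -> new Bin 3
  Item 0.62 -> Bin 2 (now 0.88)
  Item 0.43 -> new Bin 4
Total bins used = 4

4


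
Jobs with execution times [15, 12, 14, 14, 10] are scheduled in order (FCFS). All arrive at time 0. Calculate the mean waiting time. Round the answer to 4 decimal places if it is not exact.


FCFS order (as given): [15, 12, 14, 14, 10]
Waiting times:
  Job 1: wait = 0
  Job 2: wait = 15
  Job 3: wait = 27
  Job 4: wait = 41
  Job 5: wait = 55
Sum of waiting times = 138
Average waiting time = 138/5 = 27.6

27.6


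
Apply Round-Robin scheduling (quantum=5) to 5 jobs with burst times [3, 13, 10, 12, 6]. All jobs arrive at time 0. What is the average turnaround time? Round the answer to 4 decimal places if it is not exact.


Time quantum = 5
Execution trace:
  J1 runs 3 units, time = 3
  J2 runs 5 units, time = 8
  J3 runs 5 units, time = 13
  J4 runs 5 units, time = 18
  J5 runs 5 units, time = 23
  J2 runs 5 units, time = 28
  J3 runs 5 units, time = 33
  J4 runs 5 units, time = 38
  J5 runs 1 units, time = 39
  J2 runs 3 units, time = 42
  J4 runs 2 units, time = 44
Finish times: [3, 42, 33, 44, 39]
Average turnaround = 161/5 = 32.2

32.2


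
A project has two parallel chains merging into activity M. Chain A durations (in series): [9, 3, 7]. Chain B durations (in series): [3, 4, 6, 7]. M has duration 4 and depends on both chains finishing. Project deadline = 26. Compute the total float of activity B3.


Forward pass: ES(B3) = sum of predecessors on chain B = 7
EF = ES + duration = 7 + 6 = 13
Backward pass: LF(M) = deadline = 26; LS(M) = 26 - 4 = 22
LF(B3) = LS(M) - sum(successors on chain B) = 22 - 7 = 15
LS = LF - duration = 15 - 6 = 9
Total float = LS - ES = 9 - 7 = 2

2


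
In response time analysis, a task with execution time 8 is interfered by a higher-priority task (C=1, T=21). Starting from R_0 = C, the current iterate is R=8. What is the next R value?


R_next = C + ceil(R_prev / T_hp) * C_hp
ceil(8 / 21) = ceil(0.381) = 1
Interference = 1 * 1 = 1
R_next = 8 + 1 = 9

9


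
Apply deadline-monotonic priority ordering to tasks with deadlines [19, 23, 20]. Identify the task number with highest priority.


Sort tasks by relative deadline (ascending):
  Task 1: deadline = 19
  Task 3: deadline = 20
  Task 2: deadline = 23
Priority order (highest first): [1, 3, 2]
Highest priority task = 1

1


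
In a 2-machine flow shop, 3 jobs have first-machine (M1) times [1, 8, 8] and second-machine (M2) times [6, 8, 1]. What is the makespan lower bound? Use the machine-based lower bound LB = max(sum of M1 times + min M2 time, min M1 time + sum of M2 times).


LB1 = sum(M1 times) + min(M2 times) = 17 + 1 = 18
LB2 = min(M1 times) + sum(M2 times) = 1 + 15 = 16
Lower bound = max(LB1, LB2) = max(18, 16) = 18

18


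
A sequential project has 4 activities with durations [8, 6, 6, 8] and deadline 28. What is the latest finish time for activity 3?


LF(activity 3) = deadline - sum of successor durations
Successors: activities 4 through 4 with durations [8]
Sum of successor durations = 8
LF = 28 - 8 = 20

20


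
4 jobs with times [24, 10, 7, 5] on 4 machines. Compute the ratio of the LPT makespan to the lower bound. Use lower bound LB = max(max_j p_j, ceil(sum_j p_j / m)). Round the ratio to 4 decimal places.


LPT order: [24, 10, 7, 5]
Machine loads after assignment: [24, 10, 7, 5]
LPT makespan = 24
Lower bound = max(max_job, ceil(total/4)) = max(24, 12) = 24
Ratio = 24 / 24 = 1.0

1.0


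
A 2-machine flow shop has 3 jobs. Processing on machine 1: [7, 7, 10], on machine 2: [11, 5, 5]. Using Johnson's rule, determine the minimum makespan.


Apply Johnson's rule:
  Group 1 (a <= b): [(1, 7, 11)]
  Group 2 (a > b): [(2, 7, 5), (3, 10, 5)]
Optimal job order: [1, 2, 3]
Schedule:
  Job 1: M1 done at 7, M2 done at 18
  Job 2: M1 done at 14, M2 done at 23
  Job 3: M1 done at 24, M2 done at 29
Makespan = 29

29


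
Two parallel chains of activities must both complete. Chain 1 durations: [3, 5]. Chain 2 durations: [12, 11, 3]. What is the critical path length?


Path A total = 3 + 5 = 8
Path B total = 12 + 11 + 3 = 26
Critical path = longest path = max(8, 26) = 26

26


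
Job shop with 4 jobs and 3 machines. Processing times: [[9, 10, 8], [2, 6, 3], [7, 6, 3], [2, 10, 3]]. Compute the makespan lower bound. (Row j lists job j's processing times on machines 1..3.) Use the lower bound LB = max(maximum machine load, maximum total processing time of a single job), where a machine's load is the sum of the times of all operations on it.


Machine loads:
  Machine 1: 9 + 2 + 7 + 2 = 20
  Machine 2: 10 + 6 + 6 + 10 = 32
  Machine 3: 8 + 3 + 3 + 3 = 17
Max machine load = 32
Job totals:
  Job 1: 27
  Job 2: 11
  Job 3: 16
  Job 4: 15
Max job total = 27
Lower bound = max(32, 27) = 32

32


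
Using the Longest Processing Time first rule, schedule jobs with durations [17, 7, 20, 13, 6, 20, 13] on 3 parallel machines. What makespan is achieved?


Sort jobs in decreasing order (LPT): [20, 20, 17, 13, 13, 7, 6]
Assign each job to the least loaded machine:
  Machine 1: jobs [20, 13], load = 33
  Machine 2: jobs [20, 7, 6], load = 33
  Machine 3: jobs [17, 13], load = 30
Makespan = max load = 33

33


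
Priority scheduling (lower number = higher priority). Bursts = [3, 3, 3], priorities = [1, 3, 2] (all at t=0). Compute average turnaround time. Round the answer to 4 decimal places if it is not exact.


Sort by priority (ascending = highest first):
Order: [(1, 3), (2, 3), (3, 3)]
Completion times:
  Priority 1, burst=3, C=3
  Priority 2, burst=3, C=6
  Priority 3, burst=3, C=9
Average turnaround = 18/3 = 6.0

6.0


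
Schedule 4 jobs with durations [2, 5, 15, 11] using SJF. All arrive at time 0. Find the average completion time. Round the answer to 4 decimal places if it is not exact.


SJF order (ascending): [2, 5, 11, 15]
Completion times:
  Job 1: burst=2, C=2
  Job 2: burst=5, C=7
  Job 3: burst=11, C=18
  Job 4: burst=15, C=33
Average completion = 60/4 = 15.0

15.0


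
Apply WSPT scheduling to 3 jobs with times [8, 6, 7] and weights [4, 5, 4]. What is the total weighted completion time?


Compute p/w ratios and sort ascending (WSPT): [(6, 5), (7, 4), (8, 4)]
Compute weighted completion times:
  Job (p=6,w=5): C=6, w*C=5*6=30
  Job (p=7,w=4): C=13, w*C=4*13=52
  Job (p=8,w=4): C=21, w*C=4*21=84
Total weighted completion time = 166

166


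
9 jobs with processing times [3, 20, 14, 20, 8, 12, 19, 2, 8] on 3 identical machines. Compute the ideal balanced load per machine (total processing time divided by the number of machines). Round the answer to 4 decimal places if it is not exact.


Total processing time = 3 + 20 + 14 + 20 + 8 + 12 + 19 + 2 + 8 = 106
Number of machines = 3
Ideal balanced load = 106 / 3 = 35.3333

35.3333


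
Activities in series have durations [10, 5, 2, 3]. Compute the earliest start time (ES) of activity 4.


Activity 4 starts after activities 1 through 3 complete.
Predecessor durations: [10, 5, 2]
ES = 10 + 5 + 2 = 17

17


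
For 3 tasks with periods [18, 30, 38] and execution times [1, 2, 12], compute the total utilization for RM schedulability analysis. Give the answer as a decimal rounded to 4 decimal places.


Compute individual utilizations (exact fractions):
  Task 1: C/T = 1/18 (approx. 0.0556)
  Task 2: C/T = 2/30 = 1/15 (approx. 0.0667)
  Task 3: C/T = 12/38 = 6/19 (approx. 0.3158)
Total utilization U = 1/18 + 1/15 + 6/19 = 749/1710
Rounded to 4 decimal places: U = 0.4380
RM (Liu & Layland) bound for 3 tasks = 0.779763; compare with U = 749/1710 (approx. 0.438012)
U <= bound, so schedulable by RM sufficient condition.

0.4380


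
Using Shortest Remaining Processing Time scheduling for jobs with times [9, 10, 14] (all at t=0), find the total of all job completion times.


Since all jobs arrive at t=0, SRPT equals SPT ordering.
SPT order: [9, 10, 14]
Completion times:
  Job 1: p=9, C=9
  Job 2: p=10, C=19
  Job 3: p=14, C=33
Total completion time = 9 + 19 + 33 = 61

61


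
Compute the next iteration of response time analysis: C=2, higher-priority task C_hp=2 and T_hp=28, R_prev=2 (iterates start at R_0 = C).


R_next = C + ceil(R_prev / T_hp) * C_hp
ceil(2 / 28) = ceil(0.0714) = 1
Interference = 1 * 2 = 2
R_next = 2 + 2 = 4

4


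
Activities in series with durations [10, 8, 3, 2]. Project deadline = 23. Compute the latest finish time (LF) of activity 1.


LF(activity 1) = deadline - sum of successor durations
Successors: activities 2 through 4 with durations [8, 3, 2]
Sum of successor durations = 13
LF = 23 - 13 = 10

10


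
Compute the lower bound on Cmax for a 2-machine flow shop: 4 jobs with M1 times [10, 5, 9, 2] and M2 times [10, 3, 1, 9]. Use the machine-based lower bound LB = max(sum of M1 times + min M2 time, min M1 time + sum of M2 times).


LB1 = sum(M1 times) + min(M2 times) = 26 + 1 = 27
LB2 = min(M1 times) + sum(M2 times) = 2 + 23 = 25
Lower bound = max(LB1, LB2) = max(27, 25) = 27

27


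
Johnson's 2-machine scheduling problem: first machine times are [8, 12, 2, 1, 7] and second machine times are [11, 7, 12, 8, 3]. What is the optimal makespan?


Apply Johnson's rule:
  Group 1 (a <= b): [(4, 1, 8), (3, 2, 12), (1, 8, 11)]
  Group 2 (a > b): [(2, 12, 7), (5, 7, 3)]
Optimal job order: [4, 3, 1, 2, 5]
Schedule:
  Job 4: M1 done at 1, M2 done at 9
  Job 3: M1 done at 3, M2 done at 21
  Job 1: M1 done at 11, M2 done at 32
  Job 2: M1 done at 23, M2 done at 39
  Job 5: M1 done at 30, M2 done at 42
Makespan = 42

42


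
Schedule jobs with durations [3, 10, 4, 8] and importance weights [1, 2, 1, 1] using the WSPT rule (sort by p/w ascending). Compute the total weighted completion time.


Compute p/w ratios and sort ascending (WSPT): [(3, 1), (4, 1), (10, 2), (8, 1)]
Compute weighted completion times:
  Job (p=3,w=1): C=3, w*C=1*3=3
  Job (p=4,w=1): C=7, w*C=1*7=7
  Job (p=10,w=2): C=17, w*C=2*17=34
  Job (p=8,w=1): C=25, w*C=1*25=25
Total weighted completion time = 69

69


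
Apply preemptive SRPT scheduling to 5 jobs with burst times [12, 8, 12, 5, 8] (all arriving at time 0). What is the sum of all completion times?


Since all jobs arrive at t=0, SRPT equals SPT ordering.
SPT order: [5, 8, 8, 12, 12]
Completion times:
  Job 1: p=5, C=5
  Job 2: p=8, C=13
  Job 3: p=8, C=21
  Job 4: p=12, C=33
  Job 5: p=12, C=45
Total completion time = 5 + 13 + 21 + 33 + 45 = 117

117


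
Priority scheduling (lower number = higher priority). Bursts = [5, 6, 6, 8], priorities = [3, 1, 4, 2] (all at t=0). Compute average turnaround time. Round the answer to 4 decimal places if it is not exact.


Sort by priority (ascending = highest first):
Order: [(1, 6), (2, 8), (3, 5), (4, 6)]
Completion times:
  Priority 1, burst=6, C=6
  Priority 2, burst=8, C=14
  Priority 3, burst=5, C=19
  Priority 4, burst=6, C=25
Average turnaround = 64/4 = 16.0

16.0


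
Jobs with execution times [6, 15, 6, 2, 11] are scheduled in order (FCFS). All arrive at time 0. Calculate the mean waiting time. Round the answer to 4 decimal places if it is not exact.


FCFS order (as given): [6, 15, 6, 2, 11]
Waiting times:
  Job 1: wait = 0
  Job 2: wait = 6
  Job 3: wait = 21
  Job 4: wait = 27
  Job 5: wait = 29
Sum of waiting times = 83
Average waiting time = 83/5 = 16.6

16.6


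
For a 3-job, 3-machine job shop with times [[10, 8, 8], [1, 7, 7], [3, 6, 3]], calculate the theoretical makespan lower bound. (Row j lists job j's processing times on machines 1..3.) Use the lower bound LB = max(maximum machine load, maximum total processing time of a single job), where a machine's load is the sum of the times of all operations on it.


Machine loads:
  Machine 1: 10 + 1 + 3 = 14
  Machine 2: 8 + 7 + 6 = 21
  Machine 3: 8 + 7 + 3 = 18
Max machine load = 21
Job totals:
  Job 1: 26
  Job 2: 15
  Job 3: 12
Max job total = 26
Lower bound = max(21, 26) = 26

26


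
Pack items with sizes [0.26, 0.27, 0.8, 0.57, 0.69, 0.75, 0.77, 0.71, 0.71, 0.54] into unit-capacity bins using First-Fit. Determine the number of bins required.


Place items sequentially using First-Fit:
  Item 0.26 -> new Bin 1
  Item 0.27 -> Bin 1 (now 0.53)
  Item 0.8 -> new Bin 2
  Item 0.57 -> new Bin 3
  Item 0.69 -> new Bin 4
  Item 0.75 -> new Bin 5
  Item 0.77 -> new Bin 6
  Item 0.71 -> new Bin 7
  Item 0.71 -> new Bin 8
  Item 0.54 -> new Bin 9
Total bins used = 9

9


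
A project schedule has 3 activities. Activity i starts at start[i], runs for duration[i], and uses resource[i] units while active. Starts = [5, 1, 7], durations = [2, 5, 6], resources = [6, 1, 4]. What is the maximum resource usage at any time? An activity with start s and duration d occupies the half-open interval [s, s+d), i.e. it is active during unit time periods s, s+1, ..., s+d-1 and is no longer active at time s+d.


Each activity i is active on [start_i, start_i + duration_i).
Compute total resource usage per time slot:
  t=0: active resources = [], total = 0
  t=1: active resources = [1], total = 1
  t=2: active resources = [1], total = 1
  t=3: active resources = [1], total = 1
  t=4: active resources = [1], total = 1
  t=5: active resources = [6, 1], total = 7
  t=6: active resources = [6], total = 6
  t=7: active resources = [4], total = 4
  t=8: active resources = [4], total = 4
  t=9: active resources = [4], total = 4
  t=10: active resources = [4], total = 4
  t=11: active resources = [4], total = 4
  t=12: active resources = [4], total = 4
Peak resource demand = 7

7


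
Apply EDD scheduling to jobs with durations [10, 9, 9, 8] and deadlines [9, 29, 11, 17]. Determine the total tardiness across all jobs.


Sort by due date (EDD order): [(10, 9), (9, 11), (8, 17), (9, 29)]
Compute completion times and tardiness:
  Job 1: p=10, d=9, C=10, tardiness=max(0,10-9)=1
  Job 2: p=9, d=11, C=19, tardiness=max(0,19-11)=8
  Job 3: p=8, d=17, C=27, tardiness=max(0,27-17)=10
  Job 4: p=9, d=29, C=36, tardiness=max(0,36-29)=7
Total tardiness = 26

26


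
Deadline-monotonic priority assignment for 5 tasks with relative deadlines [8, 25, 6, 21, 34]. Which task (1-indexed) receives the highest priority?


Sort tasks by relative deadline (ascending):
  Task 3: deadline = 6
  Task 1: deadline = 8
  Task 4: deadline = 21
  Task 2: deadline = 25
  Task 5: deadline = 34
Priority order (highest first): [3, 1, 4, 2, 5]
Highest priority task = 3

3


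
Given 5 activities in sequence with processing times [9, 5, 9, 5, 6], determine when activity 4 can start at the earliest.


Activity 4 starts after activities 1 through 3 complete.
Predecessor durations: [9, 5, 9]
ES = 9 + 5 + 9 = 23

23


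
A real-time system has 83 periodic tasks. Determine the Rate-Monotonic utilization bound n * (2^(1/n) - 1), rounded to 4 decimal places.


Compute 2^(1/83) = 1.0083861392
Subtract 1: 1.0083861392 - 1 = 0.0083861392
Multiply by n: 83 * 0.0083861392 = 0.6960495536
Round to 4 dp: 0.6960

0.6960


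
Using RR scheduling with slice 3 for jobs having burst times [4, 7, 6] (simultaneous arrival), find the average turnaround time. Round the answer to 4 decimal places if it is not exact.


Time quantum = 3
Execution trace:
  J1 runs 3 units, time = 3
  J2 runs 3 units, time = 6
  J3 runs 3 units, time = 9
  J1 runs 1 units, time = 10
  J2 runs 3 units, time = 13
  J3 runs 3 units, time = 16
  J2 runs 1 units, time = 17
Finish times: [10, 17, 16]
Average turnaround = 43/3 = 14.3333

14.3333
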